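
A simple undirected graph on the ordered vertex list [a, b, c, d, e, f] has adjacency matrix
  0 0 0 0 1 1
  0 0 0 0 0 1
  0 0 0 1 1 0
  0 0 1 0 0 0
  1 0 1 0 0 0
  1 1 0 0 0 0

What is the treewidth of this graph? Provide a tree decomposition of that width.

Treewidth 1.
Bags: B1 = {b, f}  B2 = {a, f}  B3 = {a, e}  B4 = {c, e}  B5 = {c, d}
Tree: B1–B2, B2–B3, B3–B4, B4–B5

Each bag holds 2 vertices, so the decomposition has width 1, which upper-bounds the treewidth. Since G has at least one edge (e.g. b–f), it is not an edgeless graph, so tw(G) ≥ 1. Hence tw(G) = 1 exactly.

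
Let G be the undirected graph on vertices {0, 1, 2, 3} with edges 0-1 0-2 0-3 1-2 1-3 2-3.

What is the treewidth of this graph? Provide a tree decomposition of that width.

Treewidth 3.
One such decomposition:
Bags: B1 = {0, 1, 2, 3}
Tree: (single bag)

A single bag containing all 4 vertices is trivially a valid decomposition of width 3. For the lower bound, the 4 vertices {0, 1, 2, 3} are pairwise adjacent, and any tree decomposition puts a clique entirely inside one bag — forcing width ≥ 3. Combining the bounds, tw(G) = 3.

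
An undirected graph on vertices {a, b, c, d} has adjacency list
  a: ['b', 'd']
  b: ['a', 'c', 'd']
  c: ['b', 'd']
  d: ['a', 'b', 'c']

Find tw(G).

2

A width-2 tree decomposition is:
Bags: B1 = {b, c, d}  B2 = {a, b, d}
Tree: B1–B2
The largest bag has 3 vertices, giving width 2; this decomposition certifies tw(G) ≤ 2. Conversely, {b, c, d} is a clique of size 3, and the vertices of any clique must share a bag in every tree decomposition; so some bag has ≥ 3 vertices and tw(G) ≥ 2. Combining the bounds, tw(G) = 2.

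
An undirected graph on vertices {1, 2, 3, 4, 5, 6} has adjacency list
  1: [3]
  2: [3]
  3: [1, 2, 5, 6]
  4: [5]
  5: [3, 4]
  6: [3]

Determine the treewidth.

1

A width-1 tree decomposition is:
Bags: B1 = {2, 3}  B2 = {3, 5}  B3 = {1, 3}  B4 = {3, 6}  B5 = {4, 5}
Tree: B1–B2, B2–B3, B3–B4, B2–B5
Every bag has size at most 2, so the width is 2 − 1 = 1 and tw(G) ≤ 1. Since G has at least one edge (e.g. 2–3), it is not an edgeless graph, so tw(G) ≥ 1. Hence tw(G) = 1 exactly.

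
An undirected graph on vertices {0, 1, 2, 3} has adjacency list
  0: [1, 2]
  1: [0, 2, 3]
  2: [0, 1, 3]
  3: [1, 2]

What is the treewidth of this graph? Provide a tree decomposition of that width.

Every bag has size at most 3, so the width is 3 − 1 = 2 and tw(G) ≤ 2. Conversely, {0, 1, 2} is a clique of size 3, and the vertices of any clique must share a bag in every tree decomposition; so some bag has ≥ 3 vertices and tw(G) ≥ 2. The upper and lower bounds meet at 2, so that is the treewidth.

Treewidth 2.
One optimal decomposition is:
Bags: B1 = {1, 2, 3}  B2 = {0, 1, 2}
Tree: B1–B2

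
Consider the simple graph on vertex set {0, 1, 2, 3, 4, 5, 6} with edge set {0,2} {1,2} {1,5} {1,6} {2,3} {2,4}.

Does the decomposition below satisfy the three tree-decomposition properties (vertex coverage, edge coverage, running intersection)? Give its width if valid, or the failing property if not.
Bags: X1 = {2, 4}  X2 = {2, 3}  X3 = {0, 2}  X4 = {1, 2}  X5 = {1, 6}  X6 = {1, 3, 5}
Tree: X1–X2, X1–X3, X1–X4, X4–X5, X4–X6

A tree decomposition must satisfy three properties: every vertex lies in some bag; for every edge, both endpoints lie together in some bag; and for every vertex, the bags containing it form a connected subtree. Here bags containing vertex 3 are not connected in the tree, so the decomposition is invalid.

No — bags containing vertex 3 are not connected in the tree.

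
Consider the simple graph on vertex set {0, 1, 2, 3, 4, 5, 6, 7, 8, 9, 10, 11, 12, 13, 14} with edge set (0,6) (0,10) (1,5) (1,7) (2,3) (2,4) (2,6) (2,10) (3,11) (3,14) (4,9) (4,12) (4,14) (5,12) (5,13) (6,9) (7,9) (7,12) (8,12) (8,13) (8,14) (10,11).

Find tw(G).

3

A width-3 tree decomposition is:
Bags: B1 = {1, 5, 7, 13}  B2 = {5, 7, 12, 13}  B3 = {7, 8, 12, 13}  B4 = {7, 8, 9, 12}  B5 = {4, 8, 9, 12}  B6 = {4, 8, 9, 14}  B7 = {4, 6, 9, 14}  B8 = {2, 4, 6, 14}  B9 = {2, 3, 6, 14}  B10 = {0, 2, 3, 6}  B11 = {0, 2, 3, 10}  B12 = {0, 3, 10, 11}
Tree: B1–B2, B2–B3, B3–B4, B4–B5, B5–B6, B6–B7, B7–B8, B8–B9, B9–B10, B10–B11, B11–B12
Every bag has size at most 4, so the width is 4 − 1 = 3 and tw(G) ≤ 3. For the lower bound: the 4 vertex sets {1,5,13}, {7}, {12}, {4,8,9,14} are disjoint, each induces a connected subgraph, and every pair is joined by at least one edge of G. Contracting each set to a single vertex therefore yields K_{4} as a minor, and since treewidth is minor-monotone, tw(G) ≥ tw(K_{4}) = 3. The upper and lower bounds meet at 3, so that is the treewidth.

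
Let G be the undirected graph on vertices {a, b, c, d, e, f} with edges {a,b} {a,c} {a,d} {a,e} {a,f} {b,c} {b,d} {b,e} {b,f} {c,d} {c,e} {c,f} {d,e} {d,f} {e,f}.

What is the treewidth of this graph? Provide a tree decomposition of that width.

With just one bag of size 6, the width is 6 − 1 = 5, so tw(G) ≤ 5. Conversely, {a, b, c, d, e, f} is a clique of size 6, and the vertices of any clique must share a bag in every tree decomposition; so some bag has ≥ 6 vertices and tw(G) ≥ 5. The upper and lower bounds meet at 5, so that is the treewidth.

Treewidth 5.
One such decomposition:
Bags: B1 = {a, b, c, d, e, f}
Tree: (single bag)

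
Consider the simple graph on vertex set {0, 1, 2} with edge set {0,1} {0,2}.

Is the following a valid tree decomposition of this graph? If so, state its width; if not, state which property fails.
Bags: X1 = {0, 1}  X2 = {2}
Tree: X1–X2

No — edge (0,2) lies in no bag.

A tree decomposition must satisfy three properties: every vertex lies in some bag; for every edge, both endpoints lie together in some bag; and for every vertex, the bags containing it form a connected subtree. Here edge (0,2) lies in no bag, so the decomposition is invalid.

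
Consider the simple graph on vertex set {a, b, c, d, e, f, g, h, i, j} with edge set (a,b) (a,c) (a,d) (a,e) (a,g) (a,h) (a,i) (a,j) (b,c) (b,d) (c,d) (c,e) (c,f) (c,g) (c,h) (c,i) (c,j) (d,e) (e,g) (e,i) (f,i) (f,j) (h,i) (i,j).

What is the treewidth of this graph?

3

A width-3 tree decomposition is:
Bags: B1 = {a, c, d, e}  B2 = {a, c, e, i}  B3 = {a, c, h, i}  B4 = {a, c, e, g}  B5 = {a, c, i, j}  B6 = {c, f, i, j}  B7 = {a, b, c, d}
Tree: B1–B2, B2–B3, B2–B4, B3–B5, B5–B6, B1–B7
Every bag has size at most 4, so the width is 4 − 1 = 3 and tw(G) ≤ 3. On the other hand G contains the 4-clique {a, c, d, e}. A clique must lie in a single bag of any decomposition, so no decomposition can have width below 3. Therefore the treewidth is 3.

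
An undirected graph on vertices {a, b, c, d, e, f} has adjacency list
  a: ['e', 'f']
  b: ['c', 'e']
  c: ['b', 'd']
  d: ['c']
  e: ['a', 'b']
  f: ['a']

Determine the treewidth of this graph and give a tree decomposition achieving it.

Every bag has size at most 2, so the width is 2 − 1 = 1 and tw(G) ≤ 1. Since G has at least one edge (e.g. f–a), it is not an edgeless graph, so tw(G) ≥ 1. Combining the bounds, tw(G) = 1.

Treewidth 1.
Bags: B1 = {a, f}  B2 = {a, e}  B3 = {b, e}  B4 = {b, c}  B5 = {c, d}
Tree: B1–B2, B2–B3, B3–B4, B4–B5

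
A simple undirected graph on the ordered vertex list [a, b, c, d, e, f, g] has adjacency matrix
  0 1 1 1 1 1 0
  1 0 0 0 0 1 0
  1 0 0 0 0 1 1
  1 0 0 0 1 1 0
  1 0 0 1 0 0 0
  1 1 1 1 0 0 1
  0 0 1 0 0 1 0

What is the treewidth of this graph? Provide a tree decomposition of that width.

Treewidth 2.
One such decomposition:
Bags: B1 = {a, d, f}  B2 = {a, c, f}  B3 = {c, f, g}  B4 = {a, b, f}  B5 = {a, d, e}
Tree: B1–B2, B2–B3, B1–B4, B1–B5

The largest bag has 3 vertices, giving width 2; this decomposition certifies tw(G) ≤ 2. On the other hand G contains the 3-clique {a, d, e}. A clique must lie in a single bag of any decomposition, so no decomposition can have width below 2. Therefore the treewidth is 2.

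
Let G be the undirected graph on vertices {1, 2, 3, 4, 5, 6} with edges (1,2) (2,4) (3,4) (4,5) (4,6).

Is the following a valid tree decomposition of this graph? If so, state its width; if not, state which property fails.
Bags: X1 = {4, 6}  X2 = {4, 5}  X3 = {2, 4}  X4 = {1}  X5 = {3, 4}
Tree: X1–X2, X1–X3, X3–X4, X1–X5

No — edge (2,1) lies in no bag.

A tree decomposition must satisfy three properties: every vertex lies in some bag; for every edge, both endpoints lie together in some bag; and for every vertex, the bags containing it form a connected subtree. Here edge (2,1) lies in no bag, so the decomposition is invalid.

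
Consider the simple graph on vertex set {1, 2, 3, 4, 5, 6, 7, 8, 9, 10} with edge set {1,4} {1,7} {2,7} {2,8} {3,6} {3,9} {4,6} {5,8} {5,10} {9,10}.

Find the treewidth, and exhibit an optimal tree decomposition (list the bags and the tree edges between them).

Treewidth 2.
One such decomposition:
Bags: B1 = {3, 9, 10}  B2 = {3, 6, 10}  B3 = {4, 6, 10}  B4 = {1, 4, 10}  B5 = {1, 7, 10}  B6 = {2, 7, 10}  B7 = {2, 8, 10}  B8 = {5, 8, 10}
Tree: B1–B2, B2–B3, B3–B4, B4–B5, B5–B6, B6–B7, B7–B8

The largest bag has 3 vertices, giving width 2; this decomposition certifies tw(G) ≤ 2. For the lower bound, G contains the cycle 10–9–3–6–4–1–7–2–8–5–10, so G is not a forest; only forests have treewidth ≤ 1, hence tw(G) ≥ 2. Hence tw(G) = 2 exactly.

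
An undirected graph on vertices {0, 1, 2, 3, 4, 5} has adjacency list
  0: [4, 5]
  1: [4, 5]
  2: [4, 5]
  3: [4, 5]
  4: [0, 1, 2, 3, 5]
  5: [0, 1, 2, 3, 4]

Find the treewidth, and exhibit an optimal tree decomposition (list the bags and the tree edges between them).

Each bag holds 3 vertices, so the decomposition has width 2, which upper-bounds the treewidth. For the lower bound, the 3 vertices {0, 4, 5} are pairwise adjacent, and any tree decomposition puts a clique entirely inside one bag — forcing width ≥ 2. Hence tw(G) = 2 exactly.

Treewidth 2.
Bags: B1 = {1, 4, 5}  B2 = {0, 4, 5}  B3 = {2, 4, 5}  B4 = {3, 4, 5}
Tree: B1–B2, B2–B3, B2–B4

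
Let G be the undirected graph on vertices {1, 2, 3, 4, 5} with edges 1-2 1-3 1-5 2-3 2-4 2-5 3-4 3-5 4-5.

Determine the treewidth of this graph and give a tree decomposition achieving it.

Treewidth 3.
One optimal decomposition is:
Bags: B1 = {2, 3, 4, 5}  B2 = {1, 2, 3, 5}
Tree: B1–B2

Every bag has size at most 4, so the width is 4 − 1 = 3 and tw(G) ≤ 3. For the lower bound, the 4 vertices {1, 2, 3, 5} are pairwise adjacent, and any tree decomposition puts a clique entirely inside one bag — forcing width ≥ 3. Hence tw(G) = 3 exactly.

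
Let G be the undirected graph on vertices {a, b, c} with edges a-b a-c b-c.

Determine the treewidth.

2

A width-2 tree decomposition is:
Bags: B1 = {a, b, c}
Tree: (single bag)
With just one bag of size 3, the width is 3 − 1 = 2, so tw(G) ≤ 2. Conversely, {a, b, c} is a clique of size 3, and the vertices of any clique must share a bag in every tree decomposition; so some bag has ≥ 3 vertices and tw(G) ≥ 2. Hence tw(G) = 2 exactly.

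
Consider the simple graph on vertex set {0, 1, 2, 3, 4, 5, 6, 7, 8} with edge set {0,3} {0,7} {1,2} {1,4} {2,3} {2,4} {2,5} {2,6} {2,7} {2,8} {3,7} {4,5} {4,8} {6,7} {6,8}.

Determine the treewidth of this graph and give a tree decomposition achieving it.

The largest bag has 3 vertices, giving width 2; this decomposition certifies tw(G) ≤ 2. On the other hand G contains the 3-clique {0, 3, 7}. A clique must lie in a single bag of any decomposition, so no decomposition can have width below 2. Therefore the treewidth is 2.

Treewidth 2.
One optimal decomposition is:
Bags: B1 = {2, 6, 8}  B2 = {2, 4, 8}  B3 = {1, 2, 4}  B4 = {2, 4, 5}  B5 = {2, 6, 7}  B6 = {2, 3, 7}  B7 = {0, 3, 7}
Tree: B1–B2, B2–B3, B3–B4, B1–B5, B5–B6, B6–B7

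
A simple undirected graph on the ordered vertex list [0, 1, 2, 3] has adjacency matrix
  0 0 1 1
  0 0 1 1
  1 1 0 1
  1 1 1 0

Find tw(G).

2

A width-2 tree decomposition is:
Bags: B1 = {0, 2, 3}  B2 = {1, 2, 3}
Tree: B1–B2
The largest bag has 3 vertices, giving width 2; this decomposition certifies tw(G) ≤ 2. For the lower bound, the 3 vertices {0, 2, 3} are pairwise adjacent, and any tree decomposition puts a clique entirely inside one bag — forcing width ≥ 2. The upper and lower bounds meet at 2, so that is the treewidth.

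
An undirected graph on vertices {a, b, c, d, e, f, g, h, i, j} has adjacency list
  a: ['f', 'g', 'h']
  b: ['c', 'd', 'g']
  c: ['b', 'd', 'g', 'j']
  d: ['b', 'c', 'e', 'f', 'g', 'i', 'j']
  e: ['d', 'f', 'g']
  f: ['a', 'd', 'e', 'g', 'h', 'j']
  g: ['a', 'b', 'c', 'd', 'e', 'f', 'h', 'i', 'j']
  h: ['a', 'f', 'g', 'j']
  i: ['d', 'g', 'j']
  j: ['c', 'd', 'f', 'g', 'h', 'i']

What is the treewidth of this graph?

A width-3 tree decomposition is:
Bags: B1 = {d, f, g, j}  B2 = {c, d, g, j}  B3 = {f, g, h, j}  B4 = {a, f, g, h}  B5 = {d, e, f, g}  B6 = {b, c, d, g}  B7 = {d, g, i, j}
Tree: B1–B2, B1–B3, B3–B4, B1–B5, B2–B6, B2–B7
Every bag has size at most 4, so the width is 4 − 1 = 3 and tw(G) ≤ 3. On the other hand G contains the 4-clique {c, d, g, j}. A clique must lie in a single bag of any decomposition, so no decomposition can have width below 3. Combining the bounds, tw(G) = 3.

3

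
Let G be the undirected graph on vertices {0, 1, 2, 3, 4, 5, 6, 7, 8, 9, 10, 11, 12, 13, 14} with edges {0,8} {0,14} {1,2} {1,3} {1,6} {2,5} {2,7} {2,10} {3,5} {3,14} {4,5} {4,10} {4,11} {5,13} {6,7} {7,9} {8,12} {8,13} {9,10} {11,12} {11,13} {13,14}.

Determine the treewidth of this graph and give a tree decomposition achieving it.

The largest bag has 4 vertices, giving width 3; this decomposition certifies tw(G) ≤ 3. For the lower bound: the 4 vertex sets {6,7,9}, {1}, {2}, {3,4,5,10} are disjoint, each induces a connected subgraph, and every pair is joined by at least one edge of G. Contracting each set to a single vertex therefore yields K_{4} as a minor, and since treewidth is minor-monotone, tw(G) ≥ tw(K_{4}) = 3. The upper and lower bounds meet at 3, so that is the treewidth.

Treewidth 3.
Bags: B1 = {1, 6, 7, 9}  B2 = {1, 2, 7, 9}  B3 = {1, 2, 9, 10}  B4 = {1, 2, 3, 10}  B5 = {2, 3, 5, 10}  B6 = {3, 4, 5, 10}  B7 = {3, 4, 5, 14}  B8 = {4, 5, 13, 14}  B9 = {4, 11, 13, 14}  B10 = {0, 11, 13, 14}  B11 = {0, 8, 11, 13}  B12 = {0, 8, 11, 12}
Tree: B1–B2, B2–B3, B3–B4, B4–B5, B5–B6, B6–B7, B7–B8, B8–B9, B9–B10, B10–B11, B11–B12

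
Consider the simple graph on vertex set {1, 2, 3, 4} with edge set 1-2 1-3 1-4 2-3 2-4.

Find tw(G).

A width-2 tree decomposition is:
Bags: B1 = {1, 2, 3}  B2 = {1, 2, 4}
Tree: B1–B2
Each bag holds 3 vertices, so the decomposition has width 2, which upper-bounds the treewidth. On the other hand G contains the 3-clique {1, 2, 3}. A clique must lie in a single bag of any decomposition, so no decomposition can have width below 2. The upper and lower bounds meet at 2, so that is the treewidth.

2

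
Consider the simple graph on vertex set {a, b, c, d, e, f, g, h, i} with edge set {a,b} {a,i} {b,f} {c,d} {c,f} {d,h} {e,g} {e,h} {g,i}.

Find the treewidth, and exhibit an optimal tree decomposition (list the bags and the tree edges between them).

Treewidth 2.
Bags: B1 = {a, b, i}  B2 = {b, g, i}  B3 = {b, e, g}  B4 = {b, e, h}  B5 = {b, d, h}  B6 = {b, c, d}  B7 = {b, c, f}
Tree: B1–B2, B2–B3, B3–B4, B4–B5, B5–B6, B6–B7

Each bag holds 3 vertices, so the decomposition has width 2, which upper-bounds the treewidth. Since b–a–i–g–e–h–d–c–f–b is a cycle in G, G is not acyclic. Forests are exactly the graphs of treewidth ≤ 1, so tw(G) ≥ 2. Combining the bounds, tw(G) = 2.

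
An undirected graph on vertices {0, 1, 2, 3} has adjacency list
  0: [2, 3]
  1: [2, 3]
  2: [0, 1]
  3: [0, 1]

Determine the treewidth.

A width-2 tree decomposition is:
Bags: B1 = {1, 2, 3}  B2 = {0, 2, 3}
Tree: B1–B2
The largest bag has 3 vertices, giving width 2; this decomposition certifies tw(G) ≤ 2. The edges 2–1–3–0–2 form a cycle, so G is not a tree and its treewidth is at least 2. The upper and lower bounds meet at 2, so that is the treewidth.

2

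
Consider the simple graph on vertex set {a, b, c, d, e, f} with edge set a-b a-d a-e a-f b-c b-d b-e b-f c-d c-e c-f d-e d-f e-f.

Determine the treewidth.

4

A width-4 tree decomposition is:
Bags: B1 = {b, c, d, e, f}  B2 = {a, b, d, e, f}
Tree: B1–B2
Each bag holds 5 vertices, so the decomposition has width 4, which upper-bounds the treewidth. For the lower bound, the 5 vertices {b, c, d, e, f} are pairwise adjacent, and any tree decomposition puts a clique entirely inside one bag — forcing width ≥ 4. Combining the bounds, tw(G) = 4.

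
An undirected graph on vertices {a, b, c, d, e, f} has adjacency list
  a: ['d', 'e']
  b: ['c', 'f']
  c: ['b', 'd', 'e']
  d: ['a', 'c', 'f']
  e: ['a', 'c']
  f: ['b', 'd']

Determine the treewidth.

A width-2 tree decomposition is:
Bags: B1 = {a, d, e}  B2 = {c, d, e}  B3 = {c, d, f}  B4 = {b, c, f}
Tree: B1–B2, B2–B3, B3–B4
The largest bag has 3 vertices, giving width 2; this decomposition certifies tw(G) ≤ 2. For the lower bound, G contains the cycle a–e–c–d–a, so G is not a forest; only forests have treewidth ≤ 1, hence tw(G) ≥ 2. Hence tw(G) = 2 exactly.

2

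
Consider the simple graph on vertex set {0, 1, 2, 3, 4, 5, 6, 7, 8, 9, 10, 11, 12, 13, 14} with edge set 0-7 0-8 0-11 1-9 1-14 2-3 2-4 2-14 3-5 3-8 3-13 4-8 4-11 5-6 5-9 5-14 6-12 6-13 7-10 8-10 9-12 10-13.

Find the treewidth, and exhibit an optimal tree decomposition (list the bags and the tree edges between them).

Every bag has size at most 4, so the width is 4 − 1 = 3 and tw(G) ≤ 3. For the lower bound: the 4 vertex sets {0,7,11}, {4}, {8}, {2,3,10,13} are disjoint, each induces a connected subgraph, and every pair is joined by at least one edge of G. Contracting each set to a single vertex therefore yields K_{4} as a minor, and since treewidth is minor-monotone, tw(G) ≥ tw(K_{4}) = 3. Hence tw(G) = 3 exactly.

Treewidth 3.
One such decomposition:
Bags: B1 = {0, 4, 7, 11}  B2 = {0, 4, 7, 8}  B3 = {4, 7, 8, 10}  B4 = {2, 4, 8, 10}  B5 = {2, 3, 8, 10}  B6 = {2, 3, 10, 13}  B7 = {2, 3, 13, 14}  B8 = {3, 5, 13, 14}  B9 = {5, 6, 13, 14}  B10 = {1, 5, 6, 14}  B11 = {1, 5, 6, 9}  B12 = {1, 6, 9, 12}
Tree: B1–B2, B2–B3, B3–B4, B4–B5, B5–B6, B6–B7, B7–B8, B8–B9, B9–B10, B10–B11, B11–B12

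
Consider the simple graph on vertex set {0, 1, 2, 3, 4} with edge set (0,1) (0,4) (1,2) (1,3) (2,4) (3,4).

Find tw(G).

2

A width-2 tree decomposition is:
Bags: B1 = {1, 3, 4}  B2 = {1, 2, 4}  B3 = {0, 1, 4}
Tree: B1–B2, B2–B3
Every bag has size at most 3, so the width is 3 − 1 = 2 and tw(G) ≤ 2. For the lower bound, G contains the cycle 4–3–1–2–4, so G is not a forest; only forests have treewidth ≤ 1, hence tw(G) ≥ 2. Combining the bounds, tw(G) = 2.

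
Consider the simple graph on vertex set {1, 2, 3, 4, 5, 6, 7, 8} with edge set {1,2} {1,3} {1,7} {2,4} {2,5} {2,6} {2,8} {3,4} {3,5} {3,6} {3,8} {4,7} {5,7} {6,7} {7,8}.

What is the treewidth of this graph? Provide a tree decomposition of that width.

Treewidth 3.
One optimal decomposition is:
Bags: B1 = {2, 3, 4, 7}  B2 = {1, 2, 3, 7}  B3 = {2, 3, 7, 8}  B4 = {2, 3, 6, 7}  B5 = {2, 3, 5, 7}
Tree: B1–B2, B2–B3, B3–B4, B4–B5

Each bag holds 4 vertices, so the decomposition has width 3, which upper-bounds the treewidth. For the lower bound: the 4 vertex sets {3,4}, {1,2}, {7}, {8} are disjoint, each induces a connected subgraph, and every pair is joined by at least one edge of G. Contracting each set to a single vertex therefore yields K_{4} as a minor, and since treewidth is minor-monotone, tw(G) ≥ tw(K_{4}) = 3. Hence tw(G) = 3 exactly.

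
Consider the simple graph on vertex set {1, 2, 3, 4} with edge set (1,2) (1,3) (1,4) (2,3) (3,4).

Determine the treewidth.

A width-2 tree decomposition is:
Bags: B1 = {1, 3, 4}  B2 = {1, 2, 3}
Tree: B1–B2
Every bag has size at most 3, so the width is 3 − 1 = 2 and tw(G) ≤ 2. Conversely, {1, 2, 3} is a clique of size 3, and the vertices of any clique must share a bag in every tree decomposition; so some bag has ≥ 3 vertices and tw(G) ≥ 2. Therefore the treewidth is 2.

2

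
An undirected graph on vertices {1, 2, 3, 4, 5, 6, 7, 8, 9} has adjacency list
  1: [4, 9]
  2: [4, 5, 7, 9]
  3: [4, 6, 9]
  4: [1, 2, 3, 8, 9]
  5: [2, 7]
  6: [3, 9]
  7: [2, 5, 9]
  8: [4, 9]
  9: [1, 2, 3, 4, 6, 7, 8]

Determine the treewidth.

2

A width-2 tree decomposition is:
Bags: B1 = {4, 8, 9}  B2 = {1, 4, 9}  B3 = {3, 4, 9}  B4 = {2, 4, 9}  B5 = {2, 7, 9}  B6 = {3, 6, 9}  B7 = {2, 5, 7}
Tree: B1–B2, B1–B3, B1–B4, B4–B5, B3–B6, B5–B7
Each bag holds 3 vertices, so the decomposition has width 2, which upper-bounds the treewidth. For the lower bound, the 3 vertices {4, 8, 9} are pairwise adjacent, and any tree decomposition puts a clique entirely inside one bag — forcing width ≥ 2. Therefore the treewidth is 2.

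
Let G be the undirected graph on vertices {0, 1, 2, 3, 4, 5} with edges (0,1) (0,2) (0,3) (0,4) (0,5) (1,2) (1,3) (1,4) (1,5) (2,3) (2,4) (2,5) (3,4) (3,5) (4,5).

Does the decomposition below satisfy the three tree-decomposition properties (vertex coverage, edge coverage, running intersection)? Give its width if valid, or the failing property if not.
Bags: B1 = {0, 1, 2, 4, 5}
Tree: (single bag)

A tree decomposition must satisfy three properties: every vertex lies in some bag; for every edge, both endpoints lie together in some bag; and for every vertex, the bags containing it form a connected subtree. Here vertex 3 appears in no bag, so the decomposition is invalid.

No — vertex 3 appears in no bag.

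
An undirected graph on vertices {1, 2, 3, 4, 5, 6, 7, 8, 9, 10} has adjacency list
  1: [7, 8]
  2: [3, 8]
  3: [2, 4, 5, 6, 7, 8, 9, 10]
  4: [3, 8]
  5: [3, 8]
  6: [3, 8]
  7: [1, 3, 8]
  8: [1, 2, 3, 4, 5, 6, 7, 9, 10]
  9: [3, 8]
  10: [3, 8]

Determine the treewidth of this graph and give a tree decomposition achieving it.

Each bag holds 3 vertices, so the decomposition has width 2, which upper-bounds the treewidth. Conversely, {1, 7, 8} is a clique of size 3, and the vertices of any clique must share a bag in every tree decomposition; so some bag has ≥ 3 vertices and tw(G) ≥ 2. The upper and lower bounds meet at 2, so that is the treewidth.

Treewidth 2.
Bags: B1 = {3, 4, 8}  B2 = {3, 5, 8}  B3 = {2, 3, 8}  B4 = {3, 8, 10}  B5 = {3, 7, 8}  B6 = {3, 8, 9}  B7 = {3, 6, 8}  B8 = {1, 7, 8}
Tree: B1–B2, B1–B3, B3–B4, B2–B5, B3–B6, B4–B7, B5–B8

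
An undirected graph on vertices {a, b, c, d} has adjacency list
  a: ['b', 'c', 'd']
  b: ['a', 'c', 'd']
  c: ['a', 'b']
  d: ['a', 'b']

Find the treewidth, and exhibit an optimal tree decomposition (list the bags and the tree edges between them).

Each bag holds 3 vertices, so the decomposition has width 2, which upper-bounds the treewidth. Conversely, {a, b, d} is a clique of size 3, and the vertices of any clique must share a bag in every tree decomposition; so some bag has ≥ 3 vertices and tw(G) ≥ 2. Therefore the treewidth is 2.

Treewidth 2.
One such decomposition:
Bags: B1 = {a, b, c}  B2 = {a, b, d}
Tree: B1–B2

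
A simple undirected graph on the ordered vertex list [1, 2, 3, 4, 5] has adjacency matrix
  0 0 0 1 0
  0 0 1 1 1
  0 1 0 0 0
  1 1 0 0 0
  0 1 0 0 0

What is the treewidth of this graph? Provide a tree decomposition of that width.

Every bag has size at most 2, so the width is 2 − 1 = 1 and tw(G) ≤ 1. G has an edge, so its treewidth is at least 1. The upper and lower bounds meet at 1, so that is the treewidth.

Treewidth 1.
Bags: B1 = {2, 5}  B2 = {2, 3}  B3 = {2, 4}  B4 = {1, 4}
Tree: B1–B2, B1–B3, B3–B4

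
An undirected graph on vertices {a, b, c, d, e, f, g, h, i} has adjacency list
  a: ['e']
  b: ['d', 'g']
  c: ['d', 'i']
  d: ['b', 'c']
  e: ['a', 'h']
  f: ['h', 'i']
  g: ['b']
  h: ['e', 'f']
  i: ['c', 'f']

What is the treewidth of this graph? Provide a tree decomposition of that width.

Treewidth 1.
One such decomposition:
Bags: B1 = {b, g}  B2 = {b, d}  B3 = {c, d}  B4 = {c, i}  B5 = {f, i}  B6 = {f, h}  B7 = {e, h}  B8 = {a, e}
Tree: B1–B2, B2–B3, B3–B4, B4–B5, B5–B6, B6–B7, B7–B8

Every bag has size at most 2, so the width is 2 − 1 = 1 and tw(G) ≤ 1. Since G has at least one edge (e.g. g–b), it is not an edgeless graph, so tw(G) ≥ 1. Combining the bounds, tw(G) = 1.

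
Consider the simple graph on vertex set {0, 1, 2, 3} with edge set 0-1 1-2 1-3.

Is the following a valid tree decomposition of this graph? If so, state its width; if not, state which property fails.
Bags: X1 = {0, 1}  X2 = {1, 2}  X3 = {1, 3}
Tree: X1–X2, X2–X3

Checking the three conditions: (i) the bags cover all of {0, 1, 2, 3}; (ii) for each edge, some bag contains both endpoints; (iii) the bags containing any fixed vertex form a subtree. All hold, so the decomposition is valid with width 2 − 1 = 1.

Yes; width 1.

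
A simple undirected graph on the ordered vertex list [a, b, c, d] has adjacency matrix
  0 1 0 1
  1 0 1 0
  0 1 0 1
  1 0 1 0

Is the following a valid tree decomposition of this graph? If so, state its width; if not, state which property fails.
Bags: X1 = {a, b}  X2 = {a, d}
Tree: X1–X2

A tree decomposition must satisfy three properties: every vertex lies in some bag; for every edge, both endpoints lie together in some bag; and for every vertex, the bags containing it form a connected subtree. Here vertex c appears in no bag, so the decomposition is invalid.

No — vertex c appears in no bag.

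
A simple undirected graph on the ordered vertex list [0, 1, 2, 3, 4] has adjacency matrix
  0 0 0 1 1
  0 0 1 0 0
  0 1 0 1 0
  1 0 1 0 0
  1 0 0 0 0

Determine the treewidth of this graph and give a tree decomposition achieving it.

The largest bag has 2 vertices, giving width 1; this decomposition certifies tw(G) ≤ 1. G has an edge, so its treewidth is at least 1. The upper and lower bounds meet at 1, so that is the treewidth.

Treewidth 1.
Bags: B1 = {0, 4}  B2 = {0, 3}  B3 = {2, 3}  B4 = {1, 2}
Tree: B1–B2, B2–B3, B3–B4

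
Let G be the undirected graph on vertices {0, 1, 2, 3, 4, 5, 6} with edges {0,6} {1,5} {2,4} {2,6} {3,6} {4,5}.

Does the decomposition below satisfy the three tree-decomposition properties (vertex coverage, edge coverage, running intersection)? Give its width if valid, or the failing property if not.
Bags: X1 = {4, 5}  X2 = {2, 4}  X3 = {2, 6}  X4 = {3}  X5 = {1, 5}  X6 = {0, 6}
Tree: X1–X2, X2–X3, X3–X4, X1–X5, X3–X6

A tree decomposition must satisfy three properties: every vertex lies in some bag; for every edge, both endpoints lie together in some bag; and for every vertex, the bags containing it form a connected subtree. Here edge (6,3) lies in no bag, so the decomposition is invalid.

No — edge (6,3) lies in no bag.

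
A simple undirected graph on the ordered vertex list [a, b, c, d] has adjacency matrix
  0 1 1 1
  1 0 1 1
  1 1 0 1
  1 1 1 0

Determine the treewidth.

A width-3 tree decomposition is:
Bags: B1 = {a, b, c, d}
Tree: (single bag)
A single bag containing all 4 vertices is trivially a valid decomposition of width 3. For the lower bound, the 4 vertices {a, b, c, d} are pairwise adjacent, and any tree decomposition puts a clique entirely inside one bag — forcing width ≥ 3. Hence tw(G) = 3 exactly.

3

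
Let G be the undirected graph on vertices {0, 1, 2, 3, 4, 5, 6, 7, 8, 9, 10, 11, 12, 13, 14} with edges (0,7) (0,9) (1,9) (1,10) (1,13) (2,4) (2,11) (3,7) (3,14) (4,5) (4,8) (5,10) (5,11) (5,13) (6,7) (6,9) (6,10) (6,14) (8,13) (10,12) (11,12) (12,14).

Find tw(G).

3

A width-3 tree decomposition is:
Bags: B1 = {2, 4, 8, 11}  B2 = {4, 5, 8, 11}  B3 = {5, 8, 11, 13}  B4 = {5, 11, 12, 13}  B5 = {5, 10, 12, 13}  B6 = {1, 10, 12, 13}  B7 = {1, 10, 12, 14}  B8 = {1, 6, 10, 14}  B9 = {1, 6, 9, 14}  B10 = {3, 6, 9, 14}  B11 = {3, 6, 7, 9}  B12 = {0, 3, 7, 9}
Tree: B1–B2, B2–B3, B3–B4, B4–B5, B5–B6, B6–B7, B7–B8, B8–B9, B9–B10, B10–B11, B11–B12
Every bag has size at most 4, so the width is 4 − 1 = 3 and tw(G) ≤ 3. For the lower bound: the 4 vertex sets {2,4,8}, {11}, {5}, {1,10,12,13} are disjoint, each induces a connected subgraph, and every pair is joined by at least one edge of G. Contracting each set to a single vertex therefore yields K_{4} as a minor, and since treewidth is minor-monotone, tw(G) ≥ tw(K_{4}) = 3. Therefore the treewidth is 3.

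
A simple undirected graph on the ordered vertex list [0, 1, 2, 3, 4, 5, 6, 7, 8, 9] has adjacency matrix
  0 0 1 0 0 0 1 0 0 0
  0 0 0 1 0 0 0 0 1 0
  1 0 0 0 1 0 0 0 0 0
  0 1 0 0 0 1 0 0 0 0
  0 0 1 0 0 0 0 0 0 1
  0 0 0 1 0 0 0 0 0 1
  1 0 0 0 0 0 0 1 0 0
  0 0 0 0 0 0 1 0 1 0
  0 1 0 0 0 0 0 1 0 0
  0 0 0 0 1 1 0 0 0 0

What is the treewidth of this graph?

2

A width-2 tree decomposition is:
Bags: B1 = {4, 5, 9}  B2 = {3, 4, 5}  B3 = {1, 3, 4}  B4 = {1, 4, 8}  B5 = {4, 7, 8}  B6 = {4, 6, 7}  B7 = {0, 4, 6}  B8 = {0, 2, 4}
Tree: B1–B2, B2–B3, B3–B4, B4–B5, B5–B6, B6–B7, B7–B8
Every bag has size at most 3, so the width is 3 − 1 = 2 and tw(G) ≤ 2. Since 4–9–5–3–1–8–7–6–0–2–4 is a cycle in G, G is not acyclic. Forests are exactly the graphs of treewidth ≤ 1, so tw(G) ≥ 2. The upper and lower bounds meet at 2, so that is the treewidth.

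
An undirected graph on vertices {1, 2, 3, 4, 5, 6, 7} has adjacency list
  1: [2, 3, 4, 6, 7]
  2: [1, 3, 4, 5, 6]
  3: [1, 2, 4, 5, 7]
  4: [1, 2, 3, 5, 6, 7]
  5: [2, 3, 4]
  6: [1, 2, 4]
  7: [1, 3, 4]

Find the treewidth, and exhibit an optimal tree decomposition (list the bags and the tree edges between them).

Treewidth 3.
Bags: B1 = {1, 2, 3, 4}  B2 = {1, 3, 4, 7}  B3 = {1, 2, 4, 6}  B4 = {2, 3, 4, 5}
Tree: B1–B2, B1–B3, B1–B4

The largest bag has 4 vertices, giving width 3; this decomposition certifies tw(G) ≤ 3. Conversely, {1, 2, 3, 4} is a clique of size 4, and the vertices of any clique must share a bag in every tree decomposition; so some bag has ≥ 4 vertices and tw(G) ≥ 3. Therefore the treewidth is 3.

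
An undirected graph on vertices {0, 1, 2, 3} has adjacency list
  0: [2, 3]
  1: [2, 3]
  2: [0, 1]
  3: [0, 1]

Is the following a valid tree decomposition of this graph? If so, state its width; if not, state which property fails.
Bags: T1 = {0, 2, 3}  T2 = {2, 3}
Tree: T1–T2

A tree decomposition must satisfy three properties: every vertex lies in some bag; for every edge, both endpoints lie together in some bag; and for every vertex, the bags containing it form a connected subtree. Here vertex 1 appears in no bag, so the decomposition is invalid.

No — vertex 1 appears in no bag.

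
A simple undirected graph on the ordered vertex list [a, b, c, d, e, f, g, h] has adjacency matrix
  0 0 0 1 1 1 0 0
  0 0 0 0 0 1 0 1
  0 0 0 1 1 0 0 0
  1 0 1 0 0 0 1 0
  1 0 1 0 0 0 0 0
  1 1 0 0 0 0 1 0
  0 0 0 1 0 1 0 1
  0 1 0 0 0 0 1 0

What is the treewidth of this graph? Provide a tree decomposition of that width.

Every bag has size at most 3, so the width is 3 − 1 = 2 and tw(G) ≤ 2. For the lower bound, G contains the cycle e–c–d–a–e, so G is not a forest; only forests have treewidth ≤ 1, hence tw(G) ≥ 2. Hence tw(G) = 2 exactly.

Treewidth 2.
Bags: B1 = {a, c, e}  B2 = {a, c, d}  B3 = {a, d, f}  B4 = {d, f, g}  B5 = {b, f, g}  B6 = {b, g, h}
Tree: B1–B2, B2–B3, B3–B4, B4–B5, B5–B6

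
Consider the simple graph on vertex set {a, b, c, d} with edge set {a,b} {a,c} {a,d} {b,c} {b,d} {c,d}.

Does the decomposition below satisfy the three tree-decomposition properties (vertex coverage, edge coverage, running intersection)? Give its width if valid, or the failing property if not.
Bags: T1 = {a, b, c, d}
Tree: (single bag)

Yes; width 3.

Vertex coverage: the bags together contain {a, b, c, d}, the full vertex set. Edge coverage: each edge of G has both endpoints in at least one bag. Running intersection: for every vertex, the bags containing it form a connected subtree. All three properties hold, so this is a valid tree decomposition of width max|bag| − 1 = 3, and hence tw(G) ≤ 3.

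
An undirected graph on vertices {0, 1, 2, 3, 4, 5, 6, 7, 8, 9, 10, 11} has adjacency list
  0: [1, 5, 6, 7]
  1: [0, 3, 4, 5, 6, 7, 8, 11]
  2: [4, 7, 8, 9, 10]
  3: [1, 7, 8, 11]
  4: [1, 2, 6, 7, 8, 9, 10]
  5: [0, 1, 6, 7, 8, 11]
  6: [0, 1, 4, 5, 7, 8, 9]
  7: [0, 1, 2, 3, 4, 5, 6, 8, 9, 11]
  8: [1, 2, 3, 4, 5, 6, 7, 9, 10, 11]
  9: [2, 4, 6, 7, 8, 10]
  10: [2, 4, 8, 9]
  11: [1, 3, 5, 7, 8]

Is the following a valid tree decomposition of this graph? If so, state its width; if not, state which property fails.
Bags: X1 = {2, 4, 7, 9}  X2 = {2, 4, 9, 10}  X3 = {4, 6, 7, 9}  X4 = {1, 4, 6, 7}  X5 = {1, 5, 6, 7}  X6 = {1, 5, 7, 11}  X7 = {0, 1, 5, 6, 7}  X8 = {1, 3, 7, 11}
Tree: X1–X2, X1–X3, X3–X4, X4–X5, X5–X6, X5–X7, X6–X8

A tree decomposition must satisfy three properties: every vertex lies in some bag; for every edge, both endpoints lie together in some bag; and for every vertex, the bags containing it form a connected subtree. Here vertex 8 appears in no bag, so the decomposition is invalid.

No — vertex 8 appears in no bag.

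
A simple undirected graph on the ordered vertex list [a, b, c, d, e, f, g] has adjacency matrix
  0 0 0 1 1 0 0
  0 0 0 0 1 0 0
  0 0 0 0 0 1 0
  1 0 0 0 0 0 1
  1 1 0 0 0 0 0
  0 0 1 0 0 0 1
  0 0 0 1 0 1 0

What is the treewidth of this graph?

1

A width-1 tree decomposition is:
Bags: B1 = {b, e}  B2 = {a, e}  B3 = {a, d}  B4 = {d, g}  B5 = {f, g}  B6 = {c, f}
Tree: B1–B2, B2–B3, B3–B4, B4–B5, B5–B6
Every bag has size at most 2, so the width is 2 − 1 = 1 and tw(G) ≤ 1. Since G has at least one edge (e.g. b–e), it is not an edgeless graph, so tw(G) ≥ 1. The upper and lower bounds meet at 1, so that is the treewidth.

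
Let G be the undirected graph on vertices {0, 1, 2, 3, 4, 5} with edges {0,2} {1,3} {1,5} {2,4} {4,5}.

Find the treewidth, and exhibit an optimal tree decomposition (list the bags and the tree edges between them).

Each bag holds 2 vertices, so the decomposition has width 1, which upper-bounds the treewidth. Any graph with an edge has treewidth ≥ 1, and G has the edge 3–1. Combining the bounds, tw(G) = 1.

Treewidth 1.
One such decomposition:
Bags: B1 = {1, 3}  B2 = {1, 5}  B3 = {4, 5}  B4 = {2, 4}  B5 = {0, 2}
Tree: B1–B2, B2–B3, B3–B4, B4–B5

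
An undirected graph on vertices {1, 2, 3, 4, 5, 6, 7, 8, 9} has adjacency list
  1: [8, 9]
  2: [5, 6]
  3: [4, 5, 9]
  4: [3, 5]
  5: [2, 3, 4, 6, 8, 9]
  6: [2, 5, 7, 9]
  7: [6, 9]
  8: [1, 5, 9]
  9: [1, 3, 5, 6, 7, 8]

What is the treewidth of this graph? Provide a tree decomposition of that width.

Treewidth 2.
Bags: B1 = {5, 8, 9}  B2 = {5, 6, 9}  B3 = {2, 5, 6}  B4 = {3, 5, 9}  B5 = {1, 8, 9}  B6 = {6, 7, 9}  B7 = {3, 4, 5}
Tree: B1–B2, B2–B3, B2–B4, B1–B5, B2–B6, B4–B7

Every bag has size at most 3, so the width is 3 − 1 = 2 and tw(G) ≤ 2. For the lower bound, the 3 vertices {1, 8, 9} are pairwise adjacent, and any tree decomposition puts a clique entirely inside one bag — forcing width ≥ 2. Combining the bounds, tw(G) = 2.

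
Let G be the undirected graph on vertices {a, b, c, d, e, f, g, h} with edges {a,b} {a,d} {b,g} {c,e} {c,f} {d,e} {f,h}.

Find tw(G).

A width-1 tree decomposition is:
Bags: B1 = {b, g}  B2 = {a, b}  B3 = {a, d}  B4 = {d, e}  B5 = {c, e}  B6 = {c, f}  B7 = {f, h}
Tree: B1–B2, B2–B3, B3–B4, B4–B5, B5–B6, B6–B7
The largest bag has 2 vertices, giving width 1; this decomposition certifies tw(G) ≤ 1. Any graph with an edge has treewidth ≥ 1, and G has the edge g–b. Combining the bounds, tw(G) = 1.

1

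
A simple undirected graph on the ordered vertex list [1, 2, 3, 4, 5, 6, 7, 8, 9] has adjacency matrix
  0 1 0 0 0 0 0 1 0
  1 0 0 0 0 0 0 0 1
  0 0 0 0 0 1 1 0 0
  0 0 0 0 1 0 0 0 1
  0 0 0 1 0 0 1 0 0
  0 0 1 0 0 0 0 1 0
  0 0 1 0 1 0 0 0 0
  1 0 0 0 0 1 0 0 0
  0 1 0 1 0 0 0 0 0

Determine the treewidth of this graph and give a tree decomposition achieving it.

Every bag has size at most 3, so the width is 3 − 1 = 2 and tw(G) ≤ 2. For the lower bound, G contains the cycle 8–1–2–9–4–5–7–3–6–8, so G is not a forest; only forests have treewidth ≤ 1, hence tw(G) ≥ 2. The upper and lower bounds meet at 2, so that is the treewidth.

Treewidth 2.
Bags: B1 = {1, 2, 8}  B2 = {2, 8, 9}  B3 = {4, 8, 9}  B4 = {4, 5, 8}  B5 = {5, 7, 8}  B6 = {3, 7, 8}  B7 = {3, 6, 8}
Tree: B1–B2, B2–B3, B3–B4, B4–B5, B5–B6, B6–B7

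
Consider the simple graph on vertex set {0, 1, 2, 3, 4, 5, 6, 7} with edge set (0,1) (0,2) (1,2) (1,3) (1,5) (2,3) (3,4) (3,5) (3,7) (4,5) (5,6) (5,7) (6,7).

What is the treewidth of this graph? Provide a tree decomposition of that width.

The largest bag has 3 vertices, giving width 2; this decomposition certifies tw(G) ≤ 2. On the other hand G contains the 3-clique {0, 1, 2}. A clique must lie in a single bag of any decomposition, so no decomposition can have width below 2. Therefore the treewidth is 2.

Treewidth 2.
Bags: B1 = {3, 4, 5}  B2 = {1, 3, 5}  B3 = {3, 5, 7}  B4 = {5, 6, 7}  B5 = {1, 2, 3}  B6 = {0, 1, 2}
Tree: B1–B2, B1–B3, B3–B4, B2–B5, B5–B6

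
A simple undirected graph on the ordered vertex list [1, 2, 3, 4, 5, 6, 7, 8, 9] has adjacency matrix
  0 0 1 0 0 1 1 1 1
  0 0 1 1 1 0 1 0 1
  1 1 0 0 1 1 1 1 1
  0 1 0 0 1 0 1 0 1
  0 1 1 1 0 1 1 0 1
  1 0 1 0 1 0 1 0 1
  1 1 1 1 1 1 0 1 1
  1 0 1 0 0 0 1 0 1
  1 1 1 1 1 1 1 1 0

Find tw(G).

A width-4 tree decomposition is:
Bags: B1 = {3, 5, 6, 7, 9}  B2 = {1, 3, 6, 7, 9}  B3 = {1, 3, 7, 8, 9}  B4 = {2, 3, 5, 7, 9}  B5 = {2, 4, 5, 7, 9}
Tree: B1–B2, B2–B3, B1–B4, B4–B5
Each bag holds 5 vertices, so the decomposition has width 4, which upper-bounds the treewidth. On the other hand G contains the 5-clique {1, 3, 7, 8, 9}. A clique must lie in a single bag of any decomposition, so no decomposition can have width below 4. Hence tw(G) = 4 exactly.

4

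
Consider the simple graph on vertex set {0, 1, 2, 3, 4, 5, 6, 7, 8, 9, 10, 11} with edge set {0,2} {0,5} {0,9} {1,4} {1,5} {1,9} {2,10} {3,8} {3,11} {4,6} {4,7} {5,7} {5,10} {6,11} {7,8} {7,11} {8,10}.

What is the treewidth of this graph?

A width-3 tree decomposition is:
Bags: B1 = {3, 4, 6, 11}  B2 = {3, 4, 7, 11}  B3 = {3, 4, 7, 8}  B4 = {1, 4, 7, 8}  B5 = {1, 5, 7, 8}  B6 = {1, 5, 8, 10}  B7 = {1, 5, 9, 10}  B8 = {0, 5, 9, 10}  B9 = {0, 2, 9, 10}
Tree: B1–B2, B2–B3, B3–B4, B4–B5, B5–B6, B6–B7, B7–B8, B8–B9
The largest bag has 4 vertices, giving width 3; this decomposition certifies tw(G) ≤ 3. For the lower bound: the 4 vertex sets {3,6,11}, {4}, {7}, {1,5,8,10} are disjoint, each induces a connected subgraph, and every pair is joined by at least one edge of G. Contracting each set to a single vertex therefore yields K_{4} as a minor, and since treewidth is minor-monotone, tw(G) ≥ tw(K_{4}) = 3. Hence tw(G) = 3 exactly.

3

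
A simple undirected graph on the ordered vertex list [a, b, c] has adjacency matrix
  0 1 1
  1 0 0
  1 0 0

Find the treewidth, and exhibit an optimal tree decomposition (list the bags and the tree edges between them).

The largest bag has 2 vertices, giving width 1; this decomposition certifies tw(G) ≤ 1. Any graph with an edge has treewidth ≥ 1, and G has the edge a–b. Combining the bounds, tw(G) = 1.

Treewidth 1.
One optimal decomposition is:
Bags: B1 = {a, b}  B2 = {a, c}
Tree: B1–B2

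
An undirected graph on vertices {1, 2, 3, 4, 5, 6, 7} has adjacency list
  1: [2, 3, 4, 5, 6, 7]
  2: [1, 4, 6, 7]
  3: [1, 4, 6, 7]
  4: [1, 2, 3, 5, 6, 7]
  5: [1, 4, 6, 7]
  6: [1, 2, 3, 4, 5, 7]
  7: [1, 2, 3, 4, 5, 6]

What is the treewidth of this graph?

4

A width-4 tree decomposition is:
Bags: B1 = {1, 2, 4, 6, 7}  B2 = {1, 3, 4, 6, 7}  B3 = {1, 4, 5, 6, 7}
Tree: B1–B2, B1–B3
Each bag holds 5 vertices, so the decomposition has width 4, which upper-bounds the treewidth. On the other hand G contains the 5-clique {1, 2, 4, 6, 7}. A clique must lie in a single bag of any decomposition, so no decomposition can have width below 4. Therefore the treewidth is 4.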